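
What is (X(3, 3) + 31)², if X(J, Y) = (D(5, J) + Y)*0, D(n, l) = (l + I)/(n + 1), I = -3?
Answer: 961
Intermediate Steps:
D(n, l) = (-3 + l)/(1 + n) (D(n, l) = (l - 3)/(n + 1) = (-3 + l)/(1 + n))
X(J, Y) = 0 (X(J, Y) = ((-3 + J)/(1 + 5) + Y)*0 = ((-3 + J)/6 + Y)*0 = ((-½ + J/6) + Y)*0 = (-½ + Y + J/6)*0 = 0)
(X(3, 3) + 31)² = (0 + 31)² = 31² = 961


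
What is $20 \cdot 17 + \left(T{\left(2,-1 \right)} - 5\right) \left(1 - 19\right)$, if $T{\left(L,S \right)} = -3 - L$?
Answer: $520$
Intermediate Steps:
$20 \cdot 17 + \left(T{\left(2,-1 \right)} - 5\right) \left(1 - 19\right) = 20 \cdot 17 + \left(\left(-3 - 2\right) - 5\right) \left(1 - 19\right) = 340 + \left(\left(-3 - 2\right) - 5\right) \left(-18\right) = 340 + \left(-5 - 5\right) \left(-18\right) = 340 - -180 = 340 + 180 = 520$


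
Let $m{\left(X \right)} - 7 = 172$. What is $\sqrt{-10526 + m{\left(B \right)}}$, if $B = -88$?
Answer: $i \sqrt{10347} \approx 101.72 i$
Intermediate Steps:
$m{\left(X \right)} = 179$ ($m{\left(X \right)} = 7 + 172 = 179$)
$\sqrt{-10526 + m{\left(B \right)}} = \sqrt{-10526 + 179} = \sqrt{-10347} = i \sqrt{10347}$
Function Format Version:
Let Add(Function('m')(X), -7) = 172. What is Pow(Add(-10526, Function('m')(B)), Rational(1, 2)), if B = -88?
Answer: Mul(I, Pow(10347, Rational(1, 2))) ≈ Mul(101.72, I)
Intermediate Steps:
Function('m')(X) = 179 (Function('m')(X) = Add(7, 172) = 179)
Pow(Add(-10526, Function('m')(B)), Rational(1, 2)) = Pow(Add(-10526, 179), Rational(1, 2)) = Pow(-10347, Rational(1, 2)) = Mul(I, Pow(10347, Rational(1, 2)))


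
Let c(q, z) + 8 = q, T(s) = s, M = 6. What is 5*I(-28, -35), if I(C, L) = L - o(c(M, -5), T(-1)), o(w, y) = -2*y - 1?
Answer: -180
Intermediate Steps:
c(q, z) = -8 + q
o(w, y) = -1 - 2*y
I(C, L) = -1 + L (I(C, L) = L - (-1 - 2*(-1)) = L - (-1 + 2) = L - 1*1 = L - 1 = -1 + L)
5*I(-28, -35) = 5*(-1 - 35) = 5*(-36) = -180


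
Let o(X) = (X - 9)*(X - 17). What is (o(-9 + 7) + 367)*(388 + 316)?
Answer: 405504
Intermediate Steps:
o(X) = (-17 + X)*(-9 + X) (o(X) = (-9 + X)*(-17 + X) = (-17 + X)*(-9 + X))
(o(-9 + 7) + 367)*(388 + 316) = ((153 + (-9 + 7)² - 26*(-9 + 7)) + 367)*(388 + 316) = ((153 + (-2)² - 26*(-2)) + 367)*704 = ((153 + 4 + 52) + 367)*704 = (209 + 367)*704 = 576*704 = 405504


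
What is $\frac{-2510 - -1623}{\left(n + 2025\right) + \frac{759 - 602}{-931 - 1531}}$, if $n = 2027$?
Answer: $- \frac{2183794}{9975867} \approx -0.21891$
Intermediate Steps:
$\frac{-2510 - -1623}{\left(n + 2025\right) + \frac{759 - 602}{-931 - 1531}} = \frac{-2510 - -1623}{\left(2027 + 2025\right) + \frac{759 - 602}{-931 - 1531}} = \frac{-2510 + 1623}{4052 + \frac{157}{-2462}} = - \frac{887}{4052 + 157 \left(- \frac{1}{2462}\right)} = - \frac{887}{4052 - \frac{157}{2462}} = - \frac{887}{\frac{9975867}{2462}} = \left(-887\right) \frac{2462}{9975867} = - \frac{2183794}{9975867}$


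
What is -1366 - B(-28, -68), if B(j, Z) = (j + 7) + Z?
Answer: -1277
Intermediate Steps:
B(j, Z) = 7 + Z + j (B(j, Z) = (7 + j) + Z = 7 + Z + j)
-1366 - B(-28, -68) = -1366 - (7 - 68 - 28) = -1366 - 1*(-89) = -1366 + 89 = -1277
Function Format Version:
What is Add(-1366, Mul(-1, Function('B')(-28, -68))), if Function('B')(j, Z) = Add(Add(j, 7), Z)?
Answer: -1277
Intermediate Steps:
Function('B')(j, Z) = Add(7, Z, j) (Function('B')(j, Z) = Add(Add(7, j), Z) = Add(7, Z, j))
Add(-1366, Mul(-1, Function('B')(-28, -68))) = Add(-1366, Mul(-1, Add(7, -68, -28))) = Add(-1366, Mul(-1, -89)) = Add(-1366, 89) = -1277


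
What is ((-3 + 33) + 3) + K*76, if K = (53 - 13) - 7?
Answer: 2541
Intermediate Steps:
K = 33 (K = 40 - 7 = 33)
((-3 + 33) + 3) + K*76 = ((-3 + 33) + 3) + 33*76 = (30 + 3) + 2508 = 33 + 2508 = 2541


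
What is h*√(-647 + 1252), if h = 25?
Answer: 275*√5 ≈ 614.92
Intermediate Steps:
h*√(-647 + 1252) = 25*√(-647 + 1252) = 25*√605 = 25*(11*√5) = 275*√5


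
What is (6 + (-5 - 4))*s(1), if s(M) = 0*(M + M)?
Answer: 0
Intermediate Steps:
s(M) = 0 (s(M) = 0*(2*M) = 0)
(6 + (-5 - 4))*s(1) = (6 + (-5 - 4))*0 = (6 - 9)*0 = -3*0 = 0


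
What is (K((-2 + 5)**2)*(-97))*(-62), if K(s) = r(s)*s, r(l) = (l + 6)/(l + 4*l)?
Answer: 18042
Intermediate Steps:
r(l) = (6 + l)/(5*l) (r(l) = (6 + l)/((5*l)) = (6 + l)*(1/(5*l)) = (6 + l)/(5*l))
K(s) = 6/5 + s/5 (K(s) = ((6 + s)/(5*s))*s = 6/5 + s/5)
(K((-2 + 5)**2)*(-97))*(-62) = ((6/5 + (-2 + 5)**2/5)*(-97))*(-62) = ((6/5 + (1/5)*3**2)*(-97))*(-62) = ((6/5 + (1/5)*9)*(-97))*(-62) = ((6/5 + 9/5)*(-97))*(-62) = (3*(-97))*(-62) = -291*(-62) = 18042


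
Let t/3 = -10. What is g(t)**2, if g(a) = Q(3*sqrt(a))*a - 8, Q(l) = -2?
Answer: 2704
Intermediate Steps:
t = -30 (t = 3*(-10) = -30)
g(a) = -8 - 2*a (g(a) = -2*a - 8 = -8 - 2*a)
g(t)**2 = (-8 - 2*(-30))**2 = (-8 + 60)**2 = 52**2 = 2704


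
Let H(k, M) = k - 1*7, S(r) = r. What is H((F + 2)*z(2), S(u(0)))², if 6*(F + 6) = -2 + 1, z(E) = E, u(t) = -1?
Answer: 2116/9 ≈ 235.11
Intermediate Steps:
F = -37/6 (F = -6 + (-2 + 1)/6 = -6 + (⅙)*(-1) = -6 - ⅙ = -37/6 ≈ -6.1667)
H(k, M) = -7 + k (H(k, M) = k - 7 = -7 + k)
H((F + 2)*z(2), S(u(0)))² = (-7 + (-37/6 + 2)*2)² = (-7 - 25/6*2)² = (-7 - 25/3)² = (-46/3)² = 2116/9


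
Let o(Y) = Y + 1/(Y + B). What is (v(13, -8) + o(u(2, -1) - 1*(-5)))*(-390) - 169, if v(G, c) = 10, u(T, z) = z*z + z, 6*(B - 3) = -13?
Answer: -42601/7 ≈ -6085.9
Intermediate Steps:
B = 5/6 (B = 3 + (1/6)*(-13) = 3 - 13/6 = 5/6 ≈ 0.83333)
u(T, z) = z + z**2 (u(T, z) = z**2 + z = z + z**2)
o(Y) = Y + 1/(5/6 + Y) (o(Y) = Y + 1/(Y + 5/6) = Y + 1/(5/6 + Y))
(v(13, -8) + o(u(2, -1) - 1*(-5)))*(-390) - 169 = (10 + (6 + 5*(-(1 - 1) - 1*(-5)) + 6*(-(1 - 1) - 1*(-5))**2)/(5 + 6*(-(1 - 1) - 1*(-5))))*(-390) - 169 = (10 + (6 + 5*(-1*0 + 5) + 6*(-1*0 + 5)**2)/(5 + 6*(-1*0 + 5)))*(-390) - 169 = (10 + (6 + 5*(0 + 5) + 6*(0 + 5)**2)/(5 + 6*(0 + 5)))*(-390) - 169 = (10 + (6 + 5*5 + 6*5**2)/(5 + 6*5))*(-390) - 169 = (10 + (6 + 25 + 6*25)/(5 + 30))*(-390) - 169 = (10 + (6 + 25 + 150)/35)*(-390) - 169 = (10 + (1/35)*181)*(-390) - 169 = (10 + 181/35)*(-390) - 169 = (531/35)*(-390) - 169 = -41418/7 - 169 = -42601/7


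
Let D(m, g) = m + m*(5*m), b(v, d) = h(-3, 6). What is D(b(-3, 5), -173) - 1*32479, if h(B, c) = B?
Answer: -32437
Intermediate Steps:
b(v, d) = -3
D(m, g) = m + 5*m**2
D(b(-3, 5), -173) - 1*32479 = -3*(1 + 5*(-3)) - 1*32479 = -3*(1 - 15) - 32479 = -3*(-14) - 32479 = 42 - 32479 = -32437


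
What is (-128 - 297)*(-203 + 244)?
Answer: -17425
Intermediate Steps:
(-128 - 297)*(-203 + 244) = -425*41 = -17425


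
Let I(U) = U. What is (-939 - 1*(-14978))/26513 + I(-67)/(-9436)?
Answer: 134248375/250176668 ≈ 0.53661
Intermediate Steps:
(-939 - 1*(-14978))/26513 + I(-67)/(-9436) = (-939 - 1*(-14978))/26513 - 67/(-9436) = (-939 + 14978)*(1/26513) - 67*(-1/9436) = 14039*(1/26513) + 67/9436 = 14039/26513 + 67/9436 = 134248375/250176668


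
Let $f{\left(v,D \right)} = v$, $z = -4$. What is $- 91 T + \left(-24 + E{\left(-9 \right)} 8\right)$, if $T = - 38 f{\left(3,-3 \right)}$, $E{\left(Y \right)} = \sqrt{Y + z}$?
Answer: $10350 + 8 i \sqrt{13} \approx 10350.0 + 28.844 i$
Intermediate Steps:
$E{\left(Y \right)} = \sqrt{-4 + Y}$ ($E{\left(Y \right)} = \sqrt{Y - 4} = \sqrt{-4 + Y}$)
$T = -114$ ($T = \left(-38\right) 3 = -114$)
$- 91 T + \left(-24 + E{\left(-9 \right)} 8\right) = \left(-91\right) \left(-114\right) - \left(24 - \sqrt{-4 - 9} \cdot 8\right) = 10374 - \left(24 - \sqrt{-13} \cdot 8\right) = 10374 - \left(24 - i \sqrt{13} \cdot 8\right) = 10374 - \left(24 - 8 i \sqrt{13}\right) = 10350 + 8 i \sqrt{13}$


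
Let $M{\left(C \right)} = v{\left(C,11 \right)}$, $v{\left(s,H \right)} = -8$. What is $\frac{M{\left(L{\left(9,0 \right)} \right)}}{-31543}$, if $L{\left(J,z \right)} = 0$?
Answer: $\frac{8}{31543} \approx 0.00025362$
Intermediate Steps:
$M{\left(C \right)} = -8$
$\frac{M{\left(L{\left(9,0 \right)} \right)}}{-31543} = - \frac{8}{-31543} = \left(-8\right) \left(- \frac{1}{31543}\right) = \frac{8}{31543}$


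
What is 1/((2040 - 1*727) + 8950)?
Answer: 1/10263 ≈ 9.7437e-5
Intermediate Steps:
1/((2040 - 1*727) + 8950) = 1/((2040 - 727) + 8950) = 1/(1313 + 8950) = 1/10263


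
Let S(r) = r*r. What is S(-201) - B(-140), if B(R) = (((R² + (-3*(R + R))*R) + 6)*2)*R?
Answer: -27397919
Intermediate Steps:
S(r) = r²
B(R) = R*(12 - 10*R²) (B(R) = (((R² + (-6*R)*R) + 6)*2)*R = (((R² - 6*R²) + 6)*2)*R = ((-5*R² + 6)*2)*R = ((6 - 5*R²)*2)*R = (12 - 10*R²)*R = R*(12 - 10*R²))
S(-201) - B(-140) = (-201)² - (-10*(-140)³ + 12*(-140)) = 40401 - (-10*(-2744000) - 1680) = 40401 - (27440000 - 1680) = 40401 - 1*27438320 = 40401 - 27438320 = -27397919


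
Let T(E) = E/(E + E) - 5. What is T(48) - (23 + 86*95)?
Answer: -16395/2 ≈ -8197.5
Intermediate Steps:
T(E) = -9/2 (T(E) = E/((2*E)) - 5 = (1/(2*E))*E - 5 = ½ - 5 = -9/2)
T(48) - (23 + 86*95) = -9/2 - (23 + 86*95) = -9/2 - (23 + 8170) = -9/2 - 1*8193 = -9/2 - 8193 = -16395/2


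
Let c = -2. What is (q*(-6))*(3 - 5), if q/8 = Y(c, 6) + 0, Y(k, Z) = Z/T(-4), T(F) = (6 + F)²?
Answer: 144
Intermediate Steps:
Y(k, Z) = Z/4 (Y(k, Z) = Z/((6 - 4)²) = Z/(2²) = Z/4)
q = 12 (q = 8*((¼)*6 + 0) = 8*(3/2 + 0) = 8*(3/2) = 12)
(q*(-6))*(3 - 5) = (12*(-6))*(3 - 5) = -72*(-2) = 144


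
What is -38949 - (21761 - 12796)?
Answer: -47914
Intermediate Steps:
-38949 - (21761 - 12796) = -38949 - 1*8965 = -38949 - 8965 = -47914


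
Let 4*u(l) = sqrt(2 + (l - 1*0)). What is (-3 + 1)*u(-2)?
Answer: 0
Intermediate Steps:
u(l) = sqrt(2 + l)/4 (u(l) = sqrt(2 + (l - 1*0))/4 = sqrt(2 + (l + 0))/4 = sqrt(2 + l)/4)
(-3 + 1)*u(-2) = (-3 + 1)*(sqrt(2 - 2)/4) = -sqrt(0)/2 = -0/2 = -2*0 = 0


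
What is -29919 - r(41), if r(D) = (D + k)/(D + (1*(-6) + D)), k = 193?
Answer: -1137039/38 ≈ -29922.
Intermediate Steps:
r(D) = (193 + D)/(-6 + 2*D) (r(D) = (D + 193)/(D + (1*(-6) + D)) = (193 + D)/(D + (-6 + D)) = (193 + D)/(-6 + 2*D))
-29919 - r(41) = -29919 - (193 + 41)/(2*(-3 + 41)) = -29919 - 234/(2*38) = -29919 - 1*117/38 = -29919 - 117/38 = -1137039/38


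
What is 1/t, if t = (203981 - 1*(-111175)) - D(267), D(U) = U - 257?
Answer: 1/315146 ≈ 3.1731e-6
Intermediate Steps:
D(U) = -257 + U
t = 315146 (t = (203981 - 1*(-111175)) - (-257 + 267) = (203981 + 111175) - 1*10 = 315156 - 10 = 315146)
1/t = 1/315146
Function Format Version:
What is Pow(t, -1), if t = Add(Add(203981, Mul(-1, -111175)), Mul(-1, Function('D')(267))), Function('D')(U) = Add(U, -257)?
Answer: Rational(1, 315146) ≈ 3.1731e-6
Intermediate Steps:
Function('D')(U) = Add(-257, U)
t = 315146 (t = Add(Add(203981, Mul(-1, -111175)), Mul(-1, Add(-257, 267))) = Add(Add(203981, 111175), Mul(-1, 10)) = Add(315156, -10) = 315146)
Pow(t, -1) = Pow(315146, -1) = Rational(1, 315146)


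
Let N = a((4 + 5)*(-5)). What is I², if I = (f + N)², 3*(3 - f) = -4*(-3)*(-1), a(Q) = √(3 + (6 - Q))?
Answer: 21193 + 8652*√6 ≈ 42386.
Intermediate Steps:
a(Q) = √(9 - Q)
f = 7 (f = 3 - (-4*(-3))*(-1)/3 = 3 - 4*(-1) = 3 - ⅓*(-12) = 3 + 4 = 7)
N = 3*√6 (N = √(9 - (4 + 5)*(-5)) = √(9 - 9*(-5)) = √(9 - 1*(-45)) = √(9 + 45) = √54 = 3*√6 ≈ 7.3485)
I = (7 + 3*√6)² ≈ 205.88
I² = (103 + 42*√6)²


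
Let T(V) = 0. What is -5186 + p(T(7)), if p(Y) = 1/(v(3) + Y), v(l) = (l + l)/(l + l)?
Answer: -5185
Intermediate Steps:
v(l) = 1 (v(l) = (2*l)/((2*l)) = (2*l)*(1/(2*l)) = 1)
p(Y) = 1/(1 + Y)
-5186 + p(T(7)) = -5186 + 1/(1 + 0) = -5186 + 1/1 = -5186 + 1 = -5185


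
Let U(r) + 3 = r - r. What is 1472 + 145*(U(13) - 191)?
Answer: -26658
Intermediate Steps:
U(r) = -3 (U(r) = -3 + (r - r) = -3 + 0 = -3)
1472 + 145*(U(13) - 191) = 1472 + 145*(-3 - 191) = 1472 + 145*(-194) = 1472 - 28130 = -26658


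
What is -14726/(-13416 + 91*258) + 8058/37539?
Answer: -609457/488007 ≈ -1.2489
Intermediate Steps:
-14726/(-13416 + 91*258) + 8058/37539 = -14726/(-13416 + 23478) + 8058*(1/37539) = -14726/10062 + 2686/12513 = -14726*1/10062 + 2686/12513 = -7363/5031 + 2686/12513 = -609457/488007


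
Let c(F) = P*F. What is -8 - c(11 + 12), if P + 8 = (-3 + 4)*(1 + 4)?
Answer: 61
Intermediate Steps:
P = -3 (P = -8 + (-3 + 4)*(1 + 4) = -8 + 1*5 = -8 + 5 = -3)
c(F) = -3*F
-8 - c(11 + 12) = -8 - (-3)*(11 + 12) = -8 - (-3)*23 = -8 - 1*(-69) = -8 + 69 = 61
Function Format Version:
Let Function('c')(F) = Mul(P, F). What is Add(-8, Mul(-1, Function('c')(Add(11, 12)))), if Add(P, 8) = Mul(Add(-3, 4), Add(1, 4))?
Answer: 61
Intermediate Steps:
P = -3 (P = Add(-8, Mul(Add(-3, 4), Add(1, 4))) = Add(-8, Mul(1, 5)) = Add(-8, 5) = -3)
Function('c')(F) = Mul(-3, F)
Add(-8, Mul(-1, Function('c')(Add(11, 12)))) = Add(-8, Mul(-1, Mul(-3, Add(11, 12)))) = Add(-8, Mul(-1, Mul(-3, 23))) = Add(-8, Mul(-1, -69)) = Add(-8, 69) = 61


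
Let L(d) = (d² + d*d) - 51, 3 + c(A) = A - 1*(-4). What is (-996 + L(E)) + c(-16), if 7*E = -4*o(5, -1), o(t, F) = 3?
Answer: -51750/49 ≈ -1056.1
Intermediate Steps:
c(A) = 1 + A (c(A) = -3 + (A - 1*(-4)) = -3 + (A + 4) = -3 + (4 + A) = 1 + A)
E = -12/7 (E = (-4*3)/7 = (⅐)*(-12) = -12/7 ≈ -1.7143)
L(d) = -51 + 2*d² (L(d) = (d² + d²) - 51 = 2*d² - 51 = -51 + 2*d²)
(-996 + L(E)) + c(-16) = (-996 + (-51 + 2*(-12/7)²)) + (1 - 16) = (-996 + (-51 + 2*(144/49))) - 15 = (-996 + (-51 + 288/49)) - 15 = (-996 - 2211/49) - 15 = -51015/49 - 15 = -51750/49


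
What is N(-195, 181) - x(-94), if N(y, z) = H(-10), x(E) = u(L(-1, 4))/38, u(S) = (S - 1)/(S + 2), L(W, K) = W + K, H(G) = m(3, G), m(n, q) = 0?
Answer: -1/95 ≈ -0.010526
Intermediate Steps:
H(G) = 0
L(W, K) = K + W
u(S) = (-1 + S)/(2 + S)
x(E) = 1/95 (x(E) = ((-1 + (4 - 1))/(2 + (4 - 1)))/38 = ((-1 + 3)/(2 + 3))*(1/38) = (2/5)*(1/38) = ((⅕)*2)*(1/38) = (⅖)*(1/38) = 1/95)
N(y, z) = 0
N(-195, 181) - x(-94) = 0 - 1*1/95 = 0 - 1/95 = -1/95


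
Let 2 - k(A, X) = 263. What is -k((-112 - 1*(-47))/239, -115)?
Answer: 261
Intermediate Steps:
k(A, X) = -261 (k(A, X) = 2 - 1*263 = 2 - 263 = -261)
-k((-112 - 1*(-47))/239, -115) = -1*(-261) = 261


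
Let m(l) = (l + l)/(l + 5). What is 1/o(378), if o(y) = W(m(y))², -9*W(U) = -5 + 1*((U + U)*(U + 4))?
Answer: 1742930680401/7431135972121 ≈ 0.23454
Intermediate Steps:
m(l) = 2*l/(5 + l) (m(l) = (2*l)/(5 + l) = 2*l/(5 + l))
W(U) = 5/9 - 2*U*(4 + U)/9 (W(U) = -(-5 + 1*((U + U)*(U + 4)))/9 = -(-5 + 1*((2*U)*(4 + U)))/9 = -(-5 + 1*(2*U*(4 + U)))/9 = -(-5 + 2*U*(4 + U))/9 = 5/9 - 2*U*(4 + U)/9)
o(y) = (5/9 - 16*y/(9*(5 + y)) - 8*y²/(9*(5 + y)²))² (o(y) = (5/9 - 16*y/(9*(5 + y)) - 2*4*y²/(5 + y)²/9)² = (5/9 - 16*y/(9*(5 + y)) - 8*y²/(9*(5 + y)²))²)
1/o(378) = 1/((-5*(5 + 378)² + 24*378² + 80*378)²/(81*(5 + 378)⁴)) = 1/((1/81)*(-5*383² + 24*142884 + 30240)²/383⁴) = 1/((1/81)*(1/21517662721)*(-5*146689 + 3429216 + 30240)²) = 1/((1/81)*(1/21517662721)*(-733445 + 3429216 + 30240)²) = 1/((1/81)*(1/21517662721)*2726011²) = 1/((1/81)*(1/21517662721)*7431135972121) = 1/(7431135972121/1742930680401) = 1742930680401/7431135972121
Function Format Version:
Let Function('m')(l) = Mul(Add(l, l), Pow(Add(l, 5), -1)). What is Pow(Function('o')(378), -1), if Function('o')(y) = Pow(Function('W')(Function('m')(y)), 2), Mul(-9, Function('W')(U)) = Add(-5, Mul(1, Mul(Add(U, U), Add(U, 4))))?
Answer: Rational(1742930680401, 7431135972121) ≈ 0.23454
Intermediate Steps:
Function('m')(l) = Mul(2, l, Pow(Add(5, l), -1)) (Function('m')(l) = Mul(Mul(2, l), Pow(Add(5, l), -1)) = Mul(2, l, Pow(Add(5, l), -1)))
Function('W')(U) = Add(Rational(5, 9), Mul(Rational(-2, 9), U, Add(4, U))) (Function('W')(U) = Mul(Rational(-1, 9), Add(-5, Mul(1, Mul(Add(U, U), Add(U, 4))))) = Mul(Rational(-1, 9), Add(-5, Mul(1, Mul(Mul(2, U), Add(4, U))))) = Mul(Rational(-1, 9), Add(-5, Mul(1, Mul(2, U, Add(4, U))))) = Mul(Rational(-1, 9), Add(-5, Mul(2, U, Add(4, U)))) = Add(Rational(5, 9), Mul(Rational(-2, 9), U, Add(4, U))))
Function('o')(y) = Pow(Add(Rational(5, 9), Mul(Rational(-16, 9), y, Pow(Add(5, y), -1)), Mul(Rational(-8, 9), Pow(y, 2), Pow(Add(5, y), -2))), 2) (Function('o')(y) = Pow(Add(Rational(5, 9), Mul(Rational(-8, 9), Mul(2, y, Pow(Add(5, y), -1))), Mul(Rational(-2, 9), Pow(Mul(2, y, Pow(Add(5, y), -1)), 2))), 2) = Pow(Add(Rational(5, 9), Mul(Rational(-16, 9), y, Pow(Add(5, y), -1)), Mul(Rational(-2, 9), Mul(4, Pow(y, 2), Pow(Add(5, y), -2)))), 2) = Pow(Add(Rational(5, 9), Mul(Rational(-16, 9), y, Pow(Add(5, y), -1)), Mul(Rational(-8, 9), Pow(y, 2), Pow(Add(5, y), -2))), 2))
Pow(Function('o')(378), -1) = Pow(Mul(Rational(1, 81), Pow(Add(5, 378), -4), Pow(Add(Mul(-5, Pow(Add(5, 378), 2)), Mul(24, Pow(378, 2)), Mul(80, 378)), 2)), -1) = Pow(Mul(Rational(1, 81), Pow(383, -4), Pow(Add(Mul(-5, Pow(383, 2)), Mul(24, 142884), 30240), 2)), -1) = Pow(Mul(Rational(1, 81), Rational(1, 21517662721), Pow(Add(Mul(-5, 146689), 3429216, 30240), 2)), -1) = Pow(Mul(Rational(1, 81), Rational(1, 21517662721), Pow(Add(-733445, 3429216, 30240), 2)), -1) = Pow(Mul(Rational(1, 81), Rational(1, 21517662721), Pow(2726011, 2)), -1) = Pow(Mul(Rational(1, 81), Rational(1, 21517662721), 7431135972121), -1) = Pow(Rational(7431135972121, 1742930680401), -1) = Rational(1742930680401, 7431135972121)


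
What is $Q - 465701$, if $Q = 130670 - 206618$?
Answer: $-541649$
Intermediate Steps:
$Q = -75948$
$Q - 465701 = -75948 - 465701 = -541649$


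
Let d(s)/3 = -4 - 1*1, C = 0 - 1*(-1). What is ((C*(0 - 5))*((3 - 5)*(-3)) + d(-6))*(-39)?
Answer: 1755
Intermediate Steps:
C = 1 (C = 0 + 1 = 1)
d(s) = -15 (d(s) = 3*(-4 - 1*1) = 3*(-4 - 1) = 3*(-5) = -15)
((C*(0 - 5))*((3 - 5)*(-3)) + d(-6))*(-39) = ((1*(0 - 5))*((3 - 5)*(-3)) - 15)*(-39) = ((1*(-5))*(-2*(-3)) - 15)*(-39) = (-5*6 - 15)*(-39) = (-30 - 15)*(-39) = -45*(-39) = 1755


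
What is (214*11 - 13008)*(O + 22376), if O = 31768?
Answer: -576850176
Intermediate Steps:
(214*11 - 13008)*(O + 22376) = (214*11 - 13008)*(31768 + 22376) = (2354 - 13008)*54144 = -10654*54144 = -576850176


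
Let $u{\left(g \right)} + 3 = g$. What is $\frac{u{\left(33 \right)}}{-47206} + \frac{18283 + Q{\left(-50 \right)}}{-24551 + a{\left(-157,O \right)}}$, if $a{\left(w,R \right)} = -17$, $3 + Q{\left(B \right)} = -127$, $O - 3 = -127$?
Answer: $- \frac{428833779}{579878504} \approx -0.73952$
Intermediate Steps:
$O = -124$ ($O = 3 - 127 = -124$)
$Q{\left(B \right)} = -130$ ($Q{\left(B \right)} = -3 - 127 = -130$)
$u{\left(g \right)} = -3 + g$
$\frac{u{\left(33 \right)}}{-47206} + \frac{18283 + Q{\left(-50 \right)}}{-24551 + a{\left(-157,O \right)}} = \frac{-3 + 33}{-47206} + \frac{18283 - 130}{-24551 - 17} = 30 \left(- \frac{1}{47206}\right) + \frac{18153}{-24568} = - \frac{15}{23603} + 18153 \left(- \frac{1}{24568}\right) = - \frac{15}{23603} - \frac{18153}{24568} = - \frac{428833779}{579878504}$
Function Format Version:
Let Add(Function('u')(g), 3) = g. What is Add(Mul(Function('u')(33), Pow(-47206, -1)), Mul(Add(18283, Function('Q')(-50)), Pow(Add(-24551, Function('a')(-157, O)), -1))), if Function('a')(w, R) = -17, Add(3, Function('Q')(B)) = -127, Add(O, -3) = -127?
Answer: Rational(-428833779, 579878504) ≈ -0.73952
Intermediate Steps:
O = -124 (O = Add(3, -127) = -124)
Function('Q')(B) = -130 (Function('Q')(B) = Add(-3, -127) = -130)
Function('u')(g) = Add(-3, g)
Add(Mul(Function('u')(33), Pow(-47206, -1)), Mul(Add(18283, Function('Q')(-50)), Pow(Add(-24551, Function('a')(-157, O)), -1))) = Add(Mul(Add(-3, 33), Pow(-47206, -1)), Mul(Add(18283, -130), Pow(Add(-24551, -17), -1))) = Add(Mul(30, Rational(-1, 47206)), Mul(18153, Pow(-24568, -1))) = Add(Rational(-15, 23603), Mul(18153, Rational(-1, 24568))) = Add(Rational(-15, 23603), Rational(-18153, 24568)) = Rational(-428833779, 579878504)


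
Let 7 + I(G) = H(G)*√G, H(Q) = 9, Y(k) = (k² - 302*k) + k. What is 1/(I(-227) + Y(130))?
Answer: -22237/494502556 - 9*I*√227/494502556 ≈ -4.4968e-5 - 2.7421e-7*I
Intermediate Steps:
Y(k) = k² - 301*k
I(G) = -7 + 9*√G
1/(I(-227) + Y(130)) = 1/((-7 + 9*√(-227)) + 130*(-301 + 130)) = 1/((-7 + 9*(I*√227)) + 130*(-171)) = 1/((-7 + 9*I*√227) - 22230) = 1/(-22237 + 9*I*√227)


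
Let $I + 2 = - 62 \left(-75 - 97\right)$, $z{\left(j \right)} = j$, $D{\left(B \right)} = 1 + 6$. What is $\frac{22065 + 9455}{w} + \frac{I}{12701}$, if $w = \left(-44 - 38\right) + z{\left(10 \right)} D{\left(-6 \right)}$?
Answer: $- \frac{100051894}{38103} \approx -2625.8$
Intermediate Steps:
$D{\left(B \right)} = 7$
$I = 10662$ ($I = -2 - 62 \left(-75 - 97\right) = -2 - -10664 = -2 + 10664 = 10662$)
$w = -12$ ($w = \left(-44 - 38\right) + 10 \cdot 7 = \left(-44 - 38\right) + 70 = -82 + 70 = -12$)
$\frac{22065 + 9455}{w} + \frac{I}{12701} = \frac{22065 + 9455}{-12} + \frac{10662}{12701} = 31520 \left(- \frac{1}{12}\right) + 10662 \cdot \frac{1}{12701} = - \frac{7880}{3} + \frac{10662}{12701} = - \frac{100051894}{38103}$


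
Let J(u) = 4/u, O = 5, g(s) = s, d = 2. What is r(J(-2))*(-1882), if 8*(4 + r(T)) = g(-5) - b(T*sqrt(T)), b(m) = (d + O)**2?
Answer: 40463/2 ≈ 20232.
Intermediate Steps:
b(m) = 49 (b(m) = (2 + 5)**2 = 7**2 = 49)
r(T) = -43/4 (r(T) = -4 + (-5 - 1*49)/8 = -4 + (-5 - 49)/8 = -4 + (1/8)*(-54) = -4 - 27/4 = -43/4)
r(J(-2))*(-1882) = -43/4*(-1882) = 40463/2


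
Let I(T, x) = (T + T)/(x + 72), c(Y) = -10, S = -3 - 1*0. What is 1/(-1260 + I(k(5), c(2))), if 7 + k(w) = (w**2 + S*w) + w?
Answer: -31/39052 ≈ -0.00079381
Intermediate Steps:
S = -3 (S = -3 + 0 = -3)
k(w) = -7 + w**2 - 2*w (k(w) = -7 + ((w**2 - 3*w) + w) = -7 + (w**2 - 2*w) = -7 + w**2 - 2*w)
I(T, x) = 2*T/(72 + x) (I(T, x) = (2*T)/(72 + x) = 2*T/(72 + x))
1/(-1260 + I(k(5), c(2))) = 1/(-1260 + 2*(-7 + 5**2 - 2*5)/(72 - 10)) = 1/(-1260 + 2*(-7 + 25 - 10)/62) = 1/(-1260 + 2*8*(1/62)) = 1/(-1260 + 8/31) = 1/(-39052/31) = -31/39052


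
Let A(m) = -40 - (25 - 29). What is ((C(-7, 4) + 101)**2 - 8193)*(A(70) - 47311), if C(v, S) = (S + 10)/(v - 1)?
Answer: -1255689787/16 ≈ -7.8481e+7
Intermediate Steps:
A(m) = -36 (A(m) = -40 - 1*(-4) = -40 + 4 = -36)
C(v, S) = (10 + S)/(-1 + v)
((C(-7, 4) + 101)**2 - 8193)*(A(70) - 47311) = (((10 + 4)/(-1 - 7) + 101)**2 - 8193)*(-36 - 47311) = ((14/(-8) + 101)**2 - 8193)*(-47347) = ((-1/8*14 + 101)**2 - 8193)*(-47347) = ((-7/4 + 101)**2 - 8193)*(-47347) = ((397/4)**2 - 8193)*(-47347) = (157609/16 - 8193)*(-47347) = (26521/16)*(-47347) = -1255689787/16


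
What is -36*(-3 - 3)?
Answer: 216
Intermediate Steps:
-36*(-3 - 3) = -36*(-6) = -4*(-54) = 216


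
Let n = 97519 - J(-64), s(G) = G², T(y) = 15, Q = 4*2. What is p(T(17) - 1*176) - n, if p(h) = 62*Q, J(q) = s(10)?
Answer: -96923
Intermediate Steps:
Q = 8
J(q) = 100 (J(q) = 10² = 100)
n = 97419 (n = 97519 - 1*100 = 97519 - 100 = 97419)
p(h) = 496 (p(h) = 62*8 = 496)
p(T(17) - 1*176) - n = 496 - 1*97419 = 496 - 97419 = -96923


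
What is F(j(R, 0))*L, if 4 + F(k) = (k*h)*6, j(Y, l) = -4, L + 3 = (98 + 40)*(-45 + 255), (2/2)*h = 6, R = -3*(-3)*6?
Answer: -4288596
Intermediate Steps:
R = 54 (R = 9*6 = 54)
h = 6
L = 28977 (L = -3 + (98 + 40)*(-45 + 255) = -3 + 138*210 = -3 + 28980 = 28977)
F(k) = -4 + 36*k (F(k) = -4 + (k*6)*6 = -4 + (6*k)*6 = -4 + 36*k)
F(j(R, 0))*L = (-4 + 36*(-4))*28977 = (-4 - 144)*28977 = -148*28977 = -4288596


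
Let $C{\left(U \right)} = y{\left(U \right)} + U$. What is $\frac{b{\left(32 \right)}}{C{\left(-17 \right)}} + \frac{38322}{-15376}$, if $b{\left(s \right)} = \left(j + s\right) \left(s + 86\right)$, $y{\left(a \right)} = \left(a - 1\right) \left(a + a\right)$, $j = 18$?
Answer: $\frac{6791681}{914872} \approx 7.4236$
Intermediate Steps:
$y{\left(a \right)} = 2 a \left(-1 + a\right)$ ($y{\left(a \right)} = \left(-1 + a\right) 2 a = 2 a \left(-1 + a\right)$)
$b{\left(s \right)} = \left(18 + s\right) \left(86 + s\right)$ ($b{\left(s \right)} = \left(18 + s\right) \left(s + 86\right) = \left(18 + s\right) \left(86 + s\right)$)
$C{\left(U \right)} = U + 2 U \left(-1 + U\right)$ ($C{\left(U \right)} = 2 U \left(-1 + U\right) + U = U + 2 U \left(-1 + U\right)$)
$\frac{b{\left(32 \right)}}{C{\left(-17 \right)}} + \frac{38322}{-15376} = \frac{1548 + 32^{2} + 104 \cdot 32}{\left(-17\right) \left(-1 + 2 \left(-17\right)\right)} + \frac{38322}{-15376} = \frac{1548 + 1024 + 3328}{\left(-17\right) \left(-1 - 34\right)} + 38322 \left(- \frac{1}{15376}\right) = \frac{5900}{\left(-17\right) \left(-35\right)} - \frac{19161}{7688} = \frac{5900}{595} - \frac{19161}{7688} = 5900 \cdot \frac{1}{595} - \frac{19161}{7688} = \frac{1180}{119} - \frac{19161}{7688} = \frac{6791681}{914872}$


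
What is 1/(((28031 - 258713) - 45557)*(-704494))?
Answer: 1/194608718066 ≈ 5.1385e-12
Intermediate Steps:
1/(((28031 - 258713) - 45557)*(-704494)) = -1/704494/(-230682 - 45557) = -1/704494/(-276239) = -1/276239*(-1/704494) = 1/194608718066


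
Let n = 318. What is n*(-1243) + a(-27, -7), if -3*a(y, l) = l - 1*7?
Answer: -1185808/3 ≈ -3.9527e+5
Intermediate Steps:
a(y, l) = 7/3 - l/3 (a(y, l) = -(l - 1*7)/3 = -(l - 7)/3 = -(-7 + l)/3 = 7/3 - l/3)
n*(-1243) + a(-27, -7) = 318*(-1243) + (7/3 - ⅓*(-7)) = -395274 + (7/3 + 7/3) = -395274 + 14/3 = -1185808/3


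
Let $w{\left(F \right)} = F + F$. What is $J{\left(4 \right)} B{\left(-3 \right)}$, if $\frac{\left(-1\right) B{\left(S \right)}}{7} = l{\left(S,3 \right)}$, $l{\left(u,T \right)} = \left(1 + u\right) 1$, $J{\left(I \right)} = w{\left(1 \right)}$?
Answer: $28$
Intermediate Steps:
$w{\left(F \right)} = 2 F$
$J{\left(I \right)} = 2$ ($J{\left(I \right)} = 2 \cdot 1 = 2$)
$l{\left(u,T \right)} = 1 + u$
$B{\left(S \right)} = -7 - 7 S$ ($B{\left(S \right)} = - 7 \left(1 + S\right) = -7 - 7 S$)
$J{\left(4 \right)} B{\left(-3 \right)} = 2 \left(-7 - -21\right) = 2 \left(-7 + 21\right) = 2 \cdot 14 = 28$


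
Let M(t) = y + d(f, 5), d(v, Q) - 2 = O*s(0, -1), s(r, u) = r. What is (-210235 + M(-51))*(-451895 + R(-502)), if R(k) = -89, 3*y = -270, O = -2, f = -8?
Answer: 95062630832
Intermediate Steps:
y = -90 (y = (⅓)*(-270) = -90)
d(v, Q) = 2 (d(v, Q) = 2 - 2*0 = 2 + 0 = 2)
M(t) = -88 (M(t) = -90 + 2 = -88)
(-210235 + M(-51))*(-451895 + R(-502)) = (-210235 - 88)*(-451895 - 89) = -210323*(-451984) = 95062630832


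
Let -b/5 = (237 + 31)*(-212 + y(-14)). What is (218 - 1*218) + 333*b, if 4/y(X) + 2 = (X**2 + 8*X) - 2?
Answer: 94576329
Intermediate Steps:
y(X) = 4/(-4 + X**2 + 8*X) (y(X) = 4/(-2 + ((X**2 + 8*X) - 2)) = 4/(-2 + (-2 + X**2 + 8*X)) = 4/(-4 + X**2 + 8*X))
b = 284013 (b = -5*(237 + 31)*(-212 + 4/(-4 + (-14)**2 + 8*(-14))) = -1340*(-212 + 4/(-4 + 196 - 112)) = -1340*(-212 + 4/80) = -1340*(-212 + 4*(1/80)) = -1340*(-212 + 1/20) = -1340*(-4239)/20 = -5*(-284013/5) = 284013)
(218 - 1*218) + 333*b = (218 - 1*218) + 333*284013 = (218 - 218) + 94576329 = 0 + 94576329 = 94576329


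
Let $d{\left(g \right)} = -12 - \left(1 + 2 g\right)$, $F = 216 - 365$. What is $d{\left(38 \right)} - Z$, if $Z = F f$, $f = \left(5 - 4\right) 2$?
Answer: $209$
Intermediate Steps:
$f = 2$ ($f = 1 \cdot 2 = 2$)
$F = -149$ ($F = 216 - 365 = -149$)
$Z = -298$ ($Z = \left(-149\right) 2 = -298$)
$d{\left(g \right)} = -13 - 2 g$ ($d{\left(g \right)} = -12 - \left(1 + 2 g\right) = -13 - 2 g$)
$d{\left(38 \right)} - Z = \left(-13 - 76\right) - -298 = \left(-13 - 76\right) + 298 = -89 + 298 = 209$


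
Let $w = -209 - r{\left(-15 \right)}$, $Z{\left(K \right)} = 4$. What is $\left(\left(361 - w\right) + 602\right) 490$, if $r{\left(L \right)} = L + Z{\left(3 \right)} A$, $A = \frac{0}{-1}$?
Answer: $566930$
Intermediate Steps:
$A = 0$ ($A = 0 \left(-1\right) = 0$)
$r{\left(L \right)} = L$ ($r{\left(L \right)} = L + 4 \cdot 0 = L + 0 = L$)
$w = -194$ ($w = -209 - -15 = -209 + 15 = -194$)
$\left(\left(361 - w\right) + 602\right) 490 = \left(\left(361 - -194\right) + 602\right) 490 = \left(\left(361 + 194\right) + 602\right) 490 = \left(555 + 602\right) 490 = 1157 \cdot 490 = 566930$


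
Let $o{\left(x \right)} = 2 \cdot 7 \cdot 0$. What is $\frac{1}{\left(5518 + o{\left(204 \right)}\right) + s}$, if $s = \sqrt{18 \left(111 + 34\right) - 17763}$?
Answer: $\frac{5518}{30463477} - \frac{i \sqrt{15153}}{30463477} \approx 0.00018114 - 4.0408 \cdot 10^{-6} i$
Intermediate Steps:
$o{\left(x \right)} = 0$ ($o{\left(x \right)} = 14 \cdot 0 = 0$)
$s = i \sqrt{15153}$ ($s = \sqrt{18 \cdot 145 - 17763} = \sqrt{2610 - 17763} = \sqrt{-15153} = i \sqrt{15153} \approx 123.1 i$)
$\frac{1}{\left(5518 + o{\left(204 \right)}\right) + s} = \frac{1}{\left(5518 + 0\right) + i \sqrt{15153}} = \frac{1}{5518 + i \sqrt{15153}}$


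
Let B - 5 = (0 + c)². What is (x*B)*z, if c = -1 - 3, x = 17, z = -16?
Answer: -5712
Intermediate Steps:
c = -4
B = 21 (B = 5 + (0 - 4)² = 5 + (-4)² = 5 + 16 = 21)
(x*B)*z = (17*21)*(-16) = 357*(-16) = -5712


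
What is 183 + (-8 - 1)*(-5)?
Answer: 228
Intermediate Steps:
183 + (-8 - 1)*(-5) = 183 - 9*(-5) = 183 + 45 = 228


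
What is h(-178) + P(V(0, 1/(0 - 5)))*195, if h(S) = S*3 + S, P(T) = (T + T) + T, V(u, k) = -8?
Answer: -5392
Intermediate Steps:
P(T) = 3*T (P(T) = 2*T + T = 3*T)
h(S) = 4*S (h(S) = 3*S + S = 4*S)
h(-178) + P(V(0, 1/(0 - 5)))*195 = 4*(-178) + (3*(-8))*195 = -712 - 24*195 = -712 - 4680 = -5392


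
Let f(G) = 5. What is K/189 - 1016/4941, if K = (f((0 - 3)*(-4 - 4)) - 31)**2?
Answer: 116596/34587 ≈ 3.3711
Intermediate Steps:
K = 676 (K = (5 - 31)**2 = (-26)**2 = 676)
K/189 - 1016/4941 = 676/189 - 1016/4941 = 116596/34587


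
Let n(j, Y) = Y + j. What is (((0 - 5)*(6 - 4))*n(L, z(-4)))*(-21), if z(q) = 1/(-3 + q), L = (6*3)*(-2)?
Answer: -7590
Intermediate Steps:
L = -36 (L = 18*(-2) = -36)
(((0 - 5)*(6 - 4))*n(L, z(-4)))*(-21) = (((0 - 5)*(6 - 4))*(1/(-3 - 4) - 36))*(-21) = ((-5*2)*(1/(-7) - 36))*(-21) = -10*(-1/7 - 36)*(-21) = -10*(-253/7)*(-21) = (2530/7)*(-21) = -7590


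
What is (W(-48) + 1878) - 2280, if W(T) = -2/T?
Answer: -9647/24 ≈ -401.96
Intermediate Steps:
(W(-48) + 1878) - 2280 = (-2/(-48) + 1878) - 2280 = (-2*(-1/48) + 1878) - 2280 = (1/24 + 1878) - 2280 = 45073/24 - 2280 = -9647/24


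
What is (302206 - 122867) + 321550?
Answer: 500889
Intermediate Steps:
(302206 - 122867) + 321550 = 179339 + 321550 = 500889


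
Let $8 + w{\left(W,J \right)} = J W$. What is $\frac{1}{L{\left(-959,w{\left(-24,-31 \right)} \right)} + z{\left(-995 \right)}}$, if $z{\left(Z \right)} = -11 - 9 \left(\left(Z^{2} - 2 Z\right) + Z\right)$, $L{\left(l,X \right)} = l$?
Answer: $- \frac{1}{8920150} \approx -1.1211 \cdot 10^{-7}$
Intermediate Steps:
$w{\left(W,J \right)} = -8 + J W$
$z{\left(Z \right)} = -11 - 9 Z^{2} + 9 Z$ ($z{\left(Z \right)} = -11 - 9 \left(Z^{2} - Z\right) = -11 - \left(- 9 Z + 9 Z^{2}\right) = -11 - 9 Z^{2} + 9 Z$)
$\frac{1}{L{\left(-959,w{\left(-24,-31 \right)} \right)} + z{\left(-995 \right)}} = \frac{1}{-959 - \left(8966 + 8910225\right)} = \frac{1}{-959 - 8919191} = \frac{1}{-8920150} = - \frac{1}{8920150}$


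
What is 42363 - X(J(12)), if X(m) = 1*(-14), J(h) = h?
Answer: 42377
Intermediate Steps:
X(m) = -14
42363 - X(J(12)) = 42363 - 1*(-14) = 42363 + 14 = 42377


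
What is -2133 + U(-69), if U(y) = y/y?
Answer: -2132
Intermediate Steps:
U(y) = 1
-2133 + U(-69) = -2133 + 1 = -2132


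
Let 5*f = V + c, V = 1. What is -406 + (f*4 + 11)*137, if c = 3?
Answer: 7697/5 ≈ 1539.4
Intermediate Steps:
f = 4/5 (f = (1 + 3)/5 = (1/5)*4 = 4/5 ≈ 0.80000)
-406 + (f*4 + 11)*137 = -406 + ((4/5)*4 + 11)*137 = -406 + (16/5 + 11)*137 = -406 + (71/5)*137 = -406 + 9727/5 = 7697/5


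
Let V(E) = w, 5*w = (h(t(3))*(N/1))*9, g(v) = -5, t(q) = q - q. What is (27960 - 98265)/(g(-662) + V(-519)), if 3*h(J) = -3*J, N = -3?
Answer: 14061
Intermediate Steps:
t(q) = 0
h(J) = -J (h(J) = (-3*J)/3 = -J)
w = 0 (w = (((-1*0)*(-3/1))*9)/5 = ((0*(-3*1))*9)/5 = ((0*(-3))*9)/5 = (0*9)/5 = (⅕)*0 = 0)
V(E) = 0
(27960 - 98265)/(g(-662) + V(-519)) = (27960 - 98265)/(-5 + 0) = -70305/(-5) = -70305*(-⅕) = 14061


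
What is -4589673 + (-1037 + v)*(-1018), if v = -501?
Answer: -3023989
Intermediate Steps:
-4589673 + (-1037 + v)*(-1018) = -4589673 + (-1037 - 501)*(-1018) = -4589673 - 1538*(-1018) = -4589673 + 1565684 = -3023989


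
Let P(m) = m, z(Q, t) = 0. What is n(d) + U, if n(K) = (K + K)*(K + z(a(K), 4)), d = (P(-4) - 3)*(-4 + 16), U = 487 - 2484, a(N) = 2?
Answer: 12115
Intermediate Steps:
U = -1997
d = -84 (d = (-4 - 3)*(-4 + 16) = -7*12 = -84)
n(K) = 2*K² (n(K) = (K + K)*(K + 0) = (2*K)*K = 2*K²)
n(d) + U = 2*(-84)² - 1997 = 2*7056 - 1997 = 14112 - 1997 = 12115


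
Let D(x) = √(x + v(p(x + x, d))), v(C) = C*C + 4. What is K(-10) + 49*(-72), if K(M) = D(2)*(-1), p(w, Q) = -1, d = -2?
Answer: -3528 - √7 ≈ -3530.6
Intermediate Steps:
v(C) = 4 + C² (v(C) = C² + 4 = 4 + C²)
D(x) = √(5 + x) (D(x) = √(x + (4 + (-1)²)) = √(x + (4 + 1)) = √(x + 5) = √(5 + x))
K(M) = -√7 (K(M) = √(5 + 2)*(-1) = √7*(-1) = -√7)
K(-10) + 49*(-72) = -√7 + 49*(-72) = -√7 - 3528 = -3528 - √7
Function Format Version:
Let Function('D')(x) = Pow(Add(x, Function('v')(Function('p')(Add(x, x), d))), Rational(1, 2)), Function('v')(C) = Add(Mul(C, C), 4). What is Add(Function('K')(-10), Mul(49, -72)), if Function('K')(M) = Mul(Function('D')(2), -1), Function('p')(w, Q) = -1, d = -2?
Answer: Add(-3528, Mul(-1, Pow(7, Rational(1, 2)))) ≈ -3530.6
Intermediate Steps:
Function('v')(C) = Add(4, Pow(C, 2)) (Function('v')(C) = Add(Pow(C, 2), 4) = Add(4, Pow(C, 2)))
Function('D')(x) = Pow(Add(5, x), Rational(1, 2)) (Function('D')(x) = Pow(Add(x, Add(4, Pow(-1, 2))), Rational(1, 2)) = Pow(Add(x, Add(4, 1)), Rational(1, 2)) = Pow(Add(x, 5), Rational(1, 2)) = Pow(Add(5, x), Rational(1, 2)))
Function('K')(M) = Mul(-1, Pow(7, Rational(1, 2))) (Function('K')(M) = Mul(Pow(Add(5, 2), Rational(1, 2)), -1) = Mul(Pow(7, Rational(1, 2)), -1) = Mul(-1, Pow(7, Rational(1, 2))))
Add(Function('K')(-10), Mul(49, -72)) = Add(Mul(-1, Pow(7, Rational(1, 2))), Mul(49, -72)) = Add(Mul(-1, Pow(7, Rational(1, 2))), -3528) = Add(-3528, Mul(-1, Pow(7, Rational(1, 2))))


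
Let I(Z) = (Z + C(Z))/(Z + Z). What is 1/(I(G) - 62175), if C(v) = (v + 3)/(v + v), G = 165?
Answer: -18150/1128467147 ≈ -1.6084e-5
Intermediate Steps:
C(v) = (3 + v)/(2*v) (C(v) = (3 + v)/((2*v)) = (3 + v)*(1/(2*v)) = (3 + v)/(2*v))
I(Z) = (Z + (3 + Z)/(2*Z))/(2*Z) (I(Z) = (Z + (3 + Z)/(2*Z))/(Z + Z) = (Z + (3 + Z)/(2*Z))/((2*Z)) = (Z + (3 + Z)/(2*Z))*(1/(2*Z)) = (Z + (3 + Z)/(2*Z))/(2*Z))
1/(I(G) - 62175) = 1/((1/4)*(3 + 165 + 2*165**2)/165**2 - 62175) = 1/((1/4)*(1/27225)*(3 + 165 + 2*27225) - 62175) = 1/((1/4)*(1/27225)*(3 + 165 + 54450) - 62175) = 1/((1/4)*(1/27225)*54618 - 62175) = 1/(9103/18150 - 62175) = 1/(-1128467147/18150) = -18150/1128467147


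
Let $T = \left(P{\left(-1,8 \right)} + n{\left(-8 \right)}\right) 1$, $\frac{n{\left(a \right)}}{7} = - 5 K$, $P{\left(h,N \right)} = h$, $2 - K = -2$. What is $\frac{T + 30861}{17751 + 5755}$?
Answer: $\frac{15360}{11753} \approx 1.3069$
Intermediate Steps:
$K = 4$ ($K = 2 - -2 = 2 + 2 = 4$)
$n{\left(a \right)} = -140$ ($n{\left(a \right)} = 7 \left(\left(-5\right) 4\right) = 7 \left(-20\right) = -140$)
$T = -141$ ($T = \left(-1 - 140\right) 1 = \left(-141\right) 1 = -141$)
$\frac{T + 30861}{17751 + 5755} = \frac{-141 + 30861}{17751 + 5755} = \frac{30720}{23506} = 30720 \cdot \frac{1}{23506} = \frac{15360}{11753}$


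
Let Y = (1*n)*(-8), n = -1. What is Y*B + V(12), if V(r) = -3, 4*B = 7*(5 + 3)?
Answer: 109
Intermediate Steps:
B = 14 (B = (7*(5 + 3))/4 = (7*8)/4 = (1/4)*56 = 14)
Y = 8 (Y = (1*(-1))*(-8) = -1*(-8) = 8)
Y*B + V(12) = 8*14 - 3 = 112 - 3 = 109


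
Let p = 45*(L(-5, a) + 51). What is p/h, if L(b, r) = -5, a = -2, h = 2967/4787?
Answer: 143610/43 ≈ 3339.8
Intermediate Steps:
h = 2967/4787 (h = 2967*(1/4787) = 2967/4787 ≈ 0.61980)
p = 2070 (p = 45*(-5 + 51) = 45*46 = 2070)
p/h = 2070/(2967/4787) = 2070*(4787/2967) = 143610/43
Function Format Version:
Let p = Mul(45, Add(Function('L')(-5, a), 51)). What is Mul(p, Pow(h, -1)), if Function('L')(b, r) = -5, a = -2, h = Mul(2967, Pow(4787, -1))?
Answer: Rational(143610, 43) ≈ 3339.8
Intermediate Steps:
h = Rational(2967, 4787) (h = Mul(2967, Rational(1, 4787)) = Rational(2967, 4787) ≈ 0.61980)
p = 2070 (p = Mul(45, Add(-5, 51)) = Mul(45, 46) = 2070)
Mul(p, Pow(h, -1)) = Mul(2070, Pow(Rational(2967, 4787), -1)) = Mul(2070, Rational(4787, 2967)) = Rational(143610, 43)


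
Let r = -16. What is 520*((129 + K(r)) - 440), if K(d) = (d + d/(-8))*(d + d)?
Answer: 71240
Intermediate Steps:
K(d) = 7*d²/4 (K(d) = (d + d*(-⅛))*(2*d) = (d - d/8)*(2*d) = (7*d/8)*(2*d) = 7*d²/4)
520*((129 + K(r)) - 440) = 520*((129 + (7/4)*(-16)²) - 440) = 520*((129 + (7/4)*256) - 440) = 520*((129 + 448) - 440) = 520*(577 - 440) = 520*137 = 71240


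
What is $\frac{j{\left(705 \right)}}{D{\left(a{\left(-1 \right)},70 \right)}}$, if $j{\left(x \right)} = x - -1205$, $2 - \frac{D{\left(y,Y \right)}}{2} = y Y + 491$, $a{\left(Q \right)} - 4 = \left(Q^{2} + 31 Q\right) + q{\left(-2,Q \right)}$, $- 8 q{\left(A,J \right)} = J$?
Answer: $\frac{3820}{5289} \approx 0.72225$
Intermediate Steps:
$q{\left(A,J \right)} = - \frac{J}{8}$
$a{\left(Q \right)} = 4 + Q^{2} + \frac{247 Q}{8}$ ($a{\left(Q \right)} = 4 - \left(- Q^{2} - \frac{247 Q}{8}\right) = 4 + \left(Q^{2} + \frac{247 Q}{8}\right) = 4 + Q^{2} + \frac{247 Q}{8}$)
$D{\left(y,Y \right)} = -978 - 2 Y y$ ($D{\left(y,Y \right)} = 4 - 2 \left(y Y + 491\right) = 4 - 2 \left(Y y + 491\right) = 4 - 2 \left(491 + Y y\right) = 4 - \left(982 + 2 Y y\right) = -978 - 2 Y y$)
$j{\left(x \right)} = 1205 + x$ ($j{\left(x \right)} = x + 1205 = 1205 + x$)
$\frac{j{\left(705 \right)}}{D{\left(a{\left(-1 \right)},70 \right)}} = \frac{1205 + 705}{-978 - 140 \left(4 + \left(-1\right)^{2} + \frac{247}{8} \left(-1\right)\right)} = \frac{1910}{-978 - 140 \left(4 + 1 - \frac{247}{8}\right)} = \frac{1910}{-978 - 140 \left(- \frac{207}{8}\right)} = \frac{1910}{-978 + \frac{7245}{2}} = \frac{1910}{\frac{5289}{2}} = 1910 \cdot \frac{2}{5289} = \frac{3820}{5289}$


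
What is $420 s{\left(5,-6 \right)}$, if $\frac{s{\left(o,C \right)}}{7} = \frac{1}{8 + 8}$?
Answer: $\frac{735}{4} \approx 183.75$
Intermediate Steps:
$s{\left(o,C \right)} = \frac{7}{16}$ ($s{\left(o,C \right)} = \frac{7}{8 + 8} = \frac{7}{16}$)
$420 s{\left(5,-6 \right)} = 420 \cdot \frac{7}{16} = \frac{735}{4}$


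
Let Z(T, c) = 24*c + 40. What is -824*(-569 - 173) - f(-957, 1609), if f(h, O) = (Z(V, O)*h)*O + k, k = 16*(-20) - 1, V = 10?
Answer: 59523623057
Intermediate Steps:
k = -321 (k = -320 - 1 = -321)
Z(T, c) = 40 + 24*c
f(h, O) = -321 + O*h*(40 + 24*O) (f(h, O) = ((40 + 24*O)*h)*O - 321 = (h*(40 + 24*O))*O - 321 = O*h*(40 + 24*O) - 321 = -321 + O*h*(40 + 24*O))
-824*(-569 - 173) - f(-957, 1609) = -824*(-569 - 173) - (-321 + 8*1609*(-957)*(5 + 3*1609)) = -824*(-742) - (-321 + 8*1609*(-957)*(5 + 4827)) = 611408 - (-321 + 8*1609*(-957)*4832) = 611408 - (-321 - 59523011328) = 611408 - 1*(-59523011649) = 611408 + 59523011649 = 59523623057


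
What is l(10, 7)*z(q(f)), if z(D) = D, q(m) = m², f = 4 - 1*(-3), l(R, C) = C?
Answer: 343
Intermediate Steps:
f = 7 (f = 4 + 3 = 7)
l(10, 7)*z(q(f)) = 7*7² = 7*49 = 343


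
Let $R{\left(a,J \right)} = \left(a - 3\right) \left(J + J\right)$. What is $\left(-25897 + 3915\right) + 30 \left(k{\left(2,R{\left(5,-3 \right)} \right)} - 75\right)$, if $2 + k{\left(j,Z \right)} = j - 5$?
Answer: $-24382$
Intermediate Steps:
$R{\left(a,J \right)} = 2 J \left(-3 + a\right)$ ($R{\left(a,J \right)} = \left(-3 + a\right) 2 J = 2 J \left(-3 + a\right)$)
$k{\left(j,Z \right)} = -7 + j$ ($k{\left(j,Z \right)} = -2 + \left(j - 5\right) = -2 + \left(-5 + j\right) = -7 + j$)
$\left(-25897 + 3915\right) + 30 \left(k{\left(2,R{\left(5,-3 \right)} \right)} - 75\right) = \left(-25897 + 3915\right) + 30 \left(\left(-7 + 2\right) - 75\right) = -21982 + 30 \left(-5 - 75\right) = -21982 + 30 \left(-80\right) = -21982 - 2400 = -24382$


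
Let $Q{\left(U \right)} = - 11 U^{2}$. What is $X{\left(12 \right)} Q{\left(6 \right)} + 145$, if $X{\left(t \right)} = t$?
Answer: $-4607$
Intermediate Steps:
$X{\left(12 \right)} Q{\left(6 \right)} + 145 = 12 \left(- 11 \cdot 6^{2}\right) + 145 = 12 \left(\left(-11\right) 36\right) + 145 = 12 \left(-396\right) + 145 = -4752 + 145 = -4607$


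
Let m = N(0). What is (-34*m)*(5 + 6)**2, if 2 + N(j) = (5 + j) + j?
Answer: -12342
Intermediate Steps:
N(j) = 3 + 2*j (N(j) = -2 + ((5 + j) + j) = -2 + (5 + 2*j) = 3 + 2*j)
m = 3 (m = 3 + 2*0 = 3 + 0 = 3)
(-34*m)*(5 + 6)**2 = (-34*3)*(5 + 6)**2 = -102*11**2 = -102*121 = -12342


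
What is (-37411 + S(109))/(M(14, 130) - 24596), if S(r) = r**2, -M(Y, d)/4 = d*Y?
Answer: 12765/15938 ≈ 0.80092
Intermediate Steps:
M(Y, d) = -4*Y*d (M(Y, d) = -4*d*Y = -4*Y*d)
(-37411 + S(109))/(M(14, 130) - 24596) = (-37411 + 109**2)/(-4*14*130 - 24596) = (-37411 + 11881)/(-7280 - 24596) = -25530/(-31876) = -25530*(-1/31876) = 12765/15938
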